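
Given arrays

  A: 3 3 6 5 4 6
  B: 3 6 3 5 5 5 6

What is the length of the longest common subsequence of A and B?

Taking 3 (A #1, B #1); then 3 (A #2, B #3); then 5 (A #4, B #6); then 6 (A #6, B #7) gives a common subsequence of length 4. The LCS DP gives dp[6][7] = 4, so this is optimal.

4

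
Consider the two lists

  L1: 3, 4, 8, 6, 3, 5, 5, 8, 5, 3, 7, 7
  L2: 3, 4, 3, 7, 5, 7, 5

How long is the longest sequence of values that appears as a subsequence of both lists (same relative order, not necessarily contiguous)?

One common subsequence of length 5: 3 at L1[1]=L2[1], then 4 at L1[2]=L2[2], then 3 at L1[5]=L2[3], then 5 at L1[6]=L2[5], then 5 at L1[9]=L2[7]. Since dp[12][7] = 5, nothing longer is possible.

5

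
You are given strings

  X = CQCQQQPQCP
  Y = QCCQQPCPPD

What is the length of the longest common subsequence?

7

Let dp[i][j] be the LCS length of the first i characters of X and the first j characters of Y. dp[i][j] = dp[i-1][j-1]+1 when the i-th and j-th characters match, else max(dp[i-1][j], dp[i][j-1]).
    ·  Q  C  C  Q  Q  P  C  P  P  D
 ·  0  0  0  0  0  0  0  0  0  0  0
 C  0  0  1  1  1  1  1  1  1  1  1
 Q  0  1  1  1  2  2  2  2  2  2  2
 C  0  1  2  2  2  2  2  3  3  3  3
 Q  0  1  2  2  3  3  3  3  3  3  3
 Q  0  1  2  2  3  4  4  4  4  4  4
 Q  0  1  2  2  3  4  4  4  4  4  4
 P  0  1  2  2  3  4  5  5  5  5  5
 Q  0  1  2  2  3  4  5  5  5  5  5
 C  0  1  2  3  3  4  5  6  6  6  6
 P  0  1  2  3  3  4  5  6  7  7  7
dp[10][10] = 7. One LCS (by backtracking along matches): CCQQPCP.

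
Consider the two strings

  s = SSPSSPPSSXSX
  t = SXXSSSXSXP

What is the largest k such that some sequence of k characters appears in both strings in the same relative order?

7

Taking S [1,1] → S [5,4] → S [8,5] → S [9,6] → X [10,7] → S [11,8] → X [12,9] gives a common subsequence of length 7. The LCS DP gives dp[12][10] = 7, so this is optimal.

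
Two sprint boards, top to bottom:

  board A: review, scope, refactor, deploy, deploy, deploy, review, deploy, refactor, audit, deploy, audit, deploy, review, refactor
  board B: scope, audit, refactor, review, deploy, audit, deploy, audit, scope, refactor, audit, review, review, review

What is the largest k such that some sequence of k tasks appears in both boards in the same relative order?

8

Match scope (board A #2, board B #1) → refactor (board A #3, board B #3) → review (board A #7, board B #4) → deploy (board A #8, board B #5) → audit (board A #10, board B #6) → deploy (board A #11, board B #7) → audit (board A #12, board B #11) → review (board A #14, board B #14) — 8 tasks in the same relative order in both. Since dp[15][14] = 8, nothing longer is possible.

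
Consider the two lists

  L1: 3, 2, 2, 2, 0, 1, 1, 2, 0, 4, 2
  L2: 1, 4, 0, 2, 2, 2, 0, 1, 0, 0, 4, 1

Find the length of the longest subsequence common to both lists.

7

Let dp[i][j] be the LCS length of the first i values of L1 and the first j values of L2. dp[i][j] = dp[i-1][j-1]+1 when the i-th and j-th values match, else max(dp[i-1][j], dp[i][j-1]).
    ·  1  4  0  2  2  2  0  1  0  0  4  1
 ·  0  0  0  0  0  0  0  0  0  0  0  0  0
 3  0  0  0  0  0  0  0  0  0  0  0  0  0
 2  0  0  0  0  1  1  1  1  1  1  1  1  1
 2  0  0  0  0  1  2  2  2  2  2  2  2  2
 2  0  0  0  0  1  2  3  3  3  3  3  3  3
 0  0  0  0  1  1  2  3  4  4  4  4  4  4
 1  0  1  1  1  1  2  3  4  5  5  5  5  5
 1  0  1  1  1  1  2  3  4  5  5  5  5  6
 2  0  1  1  1  2  2  3  4  5  5  5  5  6
 0  0  1  1  2  2  2  3  4  5  6  6  6  6
 4  0  1  2  2  2  2  3  4  5  6  6  7  7
 2  0  1  2  2  3  3  3  4  5  6  6  7  7
dp[11][12] = 7. One LCS (by backtracking along matches): 2, 2, 2, 0, 1, 0, 4.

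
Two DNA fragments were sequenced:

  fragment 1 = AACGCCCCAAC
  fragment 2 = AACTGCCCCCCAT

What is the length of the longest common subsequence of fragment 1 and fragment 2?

9

Let dp[i][j] be the LCS length of the first i bases of fragment 1 and the first j bases of fragment 2. dp[i][j] = dp[i-1][j-1]+1 when the i-th and j-th bases match, else max(dp[i-1][j], dp[i][j-1]).
    ·  A  A  C  T  G  C  C  C  C  C  C  A  T
 ·  0  0  0  0  0  0  0  0  0  0  0  0  0  0
 A  0  1  1  1  1  1  1  1  1  1  1  1  1  1
 A  0  1  2  2  2  2  2  2  2  2  2  2  2  2
 C  0  1  2  3  3  3  3  3  3  3  3  3  3  3
 G  0  1  2  3  3  4  4  4  4  4  4  4  4  4
 C  0  1  2  3  3  4  5  5  5  5  5  5  5  5
 C  0  1  2  3  3  4  5  6  6  6  6  6  6  6
 C  0  1  2  3  3  4  5  6  7  7  7  7  7  7
 C  0  1  2  3  3  4  5  6  7  8  8  8  8  8
 A  0  1  2  3  3  4  5  6  7  8  8  8  9  9
 A  0  1  2  3  3  4  5  6  7  8  8  8  9  9
 C  0  1  2  3  3  4  5  6  7  8  9  9  9  9
dp[11][13] = 9. One LCS (by backtracking along matches): AACGCCCCA.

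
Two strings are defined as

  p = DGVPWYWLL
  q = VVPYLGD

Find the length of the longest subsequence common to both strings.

4

Let dp[i][j] be the LCS length of the first i characters of p and the first j characters of q. dp[i][j] = dp[i-1][j-1]+1 when the i-th and j-th characters match, else max(dp[i-1][j], dp[i][j-1]).
    ·  V  V  P  Y  L  G  D
 ·  0  0  0  0  0  0  0  0
 D  0  0  0  0  0  0  0  1
 G  0  0  0  0  0  0  1  1
 V  0  1  1  1  1  1  1  1
 P  0  1  1  2  2  2  2  2
 W  0  1  1  2  2  2  2  2
 Y  0  1  1  2  3  3  3  3
 W  0  1  1  2  3  3  3  3
 L  0  1  1  2  3  4  4  4
 L  0  1  1  2  3  4  4  4
dp[9][7] = 4. One LCS (by backtracking along matches): VPYL.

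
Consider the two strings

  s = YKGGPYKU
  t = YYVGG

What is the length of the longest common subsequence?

3

Pick Y (s #1, t #2) → G (s #3, t #4) → G (s #4, t #5); all 3 characters appear in both, in order. Since dp[8][5] = 3, nothing longer is possible.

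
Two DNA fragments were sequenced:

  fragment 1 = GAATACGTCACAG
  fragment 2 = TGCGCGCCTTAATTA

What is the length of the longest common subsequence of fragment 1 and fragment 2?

Pick G (fragment 1 #1, fragment 2 #6); then A (fragment 1 #2, fragment 2 #11); then A (fragment 1 #3, fragment 2 #12); then T (fragment 1 #4, fragment 2 #13); then T (fragment 1 #8, fragment 2 #14); then A (fragment 1 #12, fragment 2 #15); all 6 bases appear in both, in order. Since dp[13][15] = 6, nothing longer is possible.

6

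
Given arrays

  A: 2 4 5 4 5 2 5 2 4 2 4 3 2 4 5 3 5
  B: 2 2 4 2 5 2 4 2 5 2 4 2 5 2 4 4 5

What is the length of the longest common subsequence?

12

Taking 2 at A[1]=B[2], 4 at A[2]=B[3], 5 at A[3]=B[5], 4 at A[4]=B[7], 2 at A[6]=B[8], 5 at A[7]=B[9], 2 at A[8]=B[10], 4 at A[9]=B[11], 2 at A[10]=B[14], 4 at A[11]=B[15], 4 at A[14]=B[16], 5 at A[17]=B[17] gives a common subsequence of length 12. dp[17][17] = 12 confirms this is the maximum.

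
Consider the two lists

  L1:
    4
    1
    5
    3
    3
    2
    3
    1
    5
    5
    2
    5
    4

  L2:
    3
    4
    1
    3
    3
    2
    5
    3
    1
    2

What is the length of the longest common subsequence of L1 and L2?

Pick 4 (L1 #1, L2 #2) → 1 (L1 #2, L2 #3) → 3 (L1 #4, L2 #4) → 3 (L1 #5, L2 #5) → 2 (L1 #6, L2 #6) → 3 (L1 #7, L2 #8) → 1 (L1 #8, L2 #9) → 2 (L1 #11, L2 #10); all 8 values appear in both, in order. The LCS DP gives dp[13][10] = 8, so this is optimal.

8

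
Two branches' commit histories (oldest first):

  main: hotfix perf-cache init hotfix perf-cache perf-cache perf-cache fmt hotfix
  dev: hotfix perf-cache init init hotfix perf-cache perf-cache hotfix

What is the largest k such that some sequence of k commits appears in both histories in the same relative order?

Pick hotfix at main[1]=dev[1], then perf-cache at main[2]=dev[2], then init at main[3]=dev[4], then hotfix at main[4]=dev[5], then perf-cache at main[6]=dev[6], then perf-cache at main[7]=dev[7], then hotfix at main[9]=dev[8]; all 7 commits appear in both, in order. Since dp[9][8] = 7, nothing longer is possible.

7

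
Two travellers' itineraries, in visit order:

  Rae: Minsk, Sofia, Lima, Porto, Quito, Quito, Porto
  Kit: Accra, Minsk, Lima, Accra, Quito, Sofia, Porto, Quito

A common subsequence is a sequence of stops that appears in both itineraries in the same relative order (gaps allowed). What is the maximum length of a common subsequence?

One common subsequence of length 4: Minsk [1,2], then Sofia [2,6], then Porto [4,7], then Quito [6,8]. The LCS DP gives dp[7][8] = 4, so this is optimal.

4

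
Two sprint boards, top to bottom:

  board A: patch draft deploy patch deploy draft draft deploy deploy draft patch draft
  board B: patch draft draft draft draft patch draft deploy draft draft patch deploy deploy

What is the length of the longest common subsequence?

8

Pick patch at board A[1]=board B[1]; then draft at board A[2]=board B[5]; then patch at board A[4]=board B[6]; then deploy at board A[5]=board B[8]; then draft at board A[6]=board B[9]; then draft at board A[7]=board B[10]; then deploy at board A[8]=board B[12]; then deploy at board A[9]=board B[13]; all 8 tasks appear in both, in order. The LCS DP gives dp[12][13] = 8, so this is optimal.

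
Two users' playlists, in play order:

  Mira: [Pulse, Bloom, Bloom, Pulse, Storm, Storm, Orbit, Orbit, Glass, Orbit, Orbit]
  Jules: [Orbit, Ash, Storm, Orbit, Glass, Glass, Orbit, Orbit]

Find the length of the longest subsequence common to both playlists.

5

One common subsequence of length 5: Storm [6,3], Orbit [7,4], Glass [9,6], Orbit [10,7], Orbit [11,8]. Since dp[11][8] = 5, nothing longer is possible.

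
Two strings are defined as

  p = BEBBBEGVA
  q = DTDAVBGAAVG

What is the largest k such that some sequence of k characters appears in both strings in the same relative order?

3

Taking B [5,6], then G [7,7], then V [8,10] gives a common subsequence of length 3. The LCS DP gives dp[9][11] = 3, so this is optimal.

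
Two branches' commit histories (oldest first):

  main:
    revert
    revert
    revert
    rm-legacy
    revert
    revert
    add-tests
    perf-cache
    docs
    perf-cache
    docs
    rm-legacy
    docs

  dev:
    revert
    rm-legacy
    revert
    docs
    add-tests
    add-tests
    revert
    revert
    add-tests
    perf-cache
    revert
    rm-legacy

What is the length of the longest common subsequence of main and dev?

Match revert (main #1, dev #1), revert (main #2, dev #3), revert (main #5, dev #7), revert (main #6, dev #8), add-tests (main #7, dev #9), perf-cache (main #8, dev #10), rm-legacy (main #12, dev #12) — 7 commits in the same relative order in both. The LCS DP gives dp[13][12] = 7, so this is optimal.

7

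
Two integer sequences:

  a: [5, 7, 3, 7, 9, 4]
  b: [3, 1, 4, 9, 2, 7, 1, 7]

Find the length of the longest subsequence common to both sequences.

Let dp[i][j] be the LCS length of the first i values of a and the first j values of b. dp[i][j] = dp[i-1][j-1]+1 when the i-th and j-th values match, else max(dp[i-1][j], dp[i][j-1]).
    ·  3  1  4  9  2  7  1  7
 ·  0  0  0  0  0  0  0  0  0
 5  0  0  0  0  0  0  0  0  0
 7  0  0  0  0  0  0  1  1  1
 3  0  1  1  1  1  1  1  1  1
 7  0  1  1  1  1  1  2  2  2
 9  0  1  1  1  2  2  2  2  2
 4  0  1  1  2  2  2  2  2  2
dp[6][8] = 2. One LCS (by backtracking along matches): 7, 7.

2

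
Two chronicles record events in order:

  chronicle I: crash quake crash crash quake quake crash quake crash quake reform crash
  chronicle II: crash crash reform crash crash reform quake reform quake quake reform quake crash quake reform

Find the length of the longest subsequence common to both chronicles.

9

One common subsequence of length 9: crash (chronicle I #1, chronicle II #2); then crash (chronicle I #3, chronicle II #4); then crash (chronicle I #4, chronicle II #5); then quake (chronicle I #5, chronicle II #9); then quake (chronicle I #6, chronicle II #10); then quake (chronicle I #8, chronicle II #12); then crash (chronicle I #9, chronicle II #13); then quake (chronicle I #10, chronicle II #14); then reform (chronicle I #11, chronicle II #15), and the DP table's final entry dp[12][15] is also 9, so no common subsequence is longer.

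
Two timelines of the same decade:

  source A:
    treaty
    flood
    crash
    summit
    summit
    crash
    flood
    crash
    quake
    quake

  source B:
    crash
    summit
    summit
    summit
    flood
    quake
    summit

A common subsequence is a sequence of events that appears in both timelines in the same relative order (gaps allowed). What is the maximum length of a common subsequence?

Pick crash [3,1], summit [4,3], summit [5,4], flood [7,5], quake [9,6]; all 5 events appear in both, in order. dp[10][7] = 5 confirms this is the maximum.

5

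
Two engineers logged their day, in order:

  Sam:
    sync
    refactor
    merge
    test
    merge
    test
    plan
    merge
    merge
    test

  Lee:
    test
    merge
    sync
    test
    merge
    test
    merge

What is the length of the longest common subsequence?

5

Taking sync [1,3] → test [4,4] → merge [5,5] → test [6,6] → merge [9,7] gives a common subsequence of length 5. Since dp[10][7] = 5, nothing longer is possible.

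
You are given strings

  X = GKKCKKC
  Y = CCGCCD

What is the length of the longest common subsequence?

3

Match G at X[1]=Y[3], then C at X[4]=Y[4], then C at X[7]=Y[5] — 3 characters in the same relative order in both, and the DP table's final entry dp[7][6] is also 3, so no common subsequence is longer.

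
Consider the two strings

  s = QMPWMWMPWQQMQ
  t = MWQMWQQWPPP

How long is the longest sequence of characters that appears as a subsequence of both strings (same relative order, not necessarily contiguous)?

6

Taking M (s #2, t #1); then W (s #4, t #2); then M (s #7, t #4); then W (s #9, t #5); then Q (s #10, t #6); then Q (s #11, t #7) gives a common subsequence of length 6, and the DP table's final entry dp[13][11] is also 6, so no common subsequence is longer.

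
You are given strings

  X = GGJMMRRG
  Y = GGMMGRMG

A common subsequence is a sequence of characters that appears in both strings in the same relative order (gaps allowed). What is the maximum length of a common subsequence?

6

Let dp[i][j] be the LCS length of the first i characters of X and the first j characters of Y. dp[i][j] = dp[i-1][j-1]+1 when the i-th and j-th characters match, else max(dp[i-1][j], dp[i][j-1]).
    ·  G  G  M  M  G  R  M  G
 ·  0  0  0  0  0  0  0  0  0
 G  0  1  1  1  1  1  1  1  1
 G  0  1  2  2  2  2  2  2  2
 J  0  1  2  2  2  2  2  2  2
 M  0  1  2  3  3  3  3  3  3
 M  0  1  2  3  4  4  4  4  4
 R  0  1  2  3  4  4  5  5  5
 R  0  1  2  3  4  4  5  5  5
 G  0  1  2  3  4  5  5  5  6
dp[8][8] = 6. One LCS (by backtracking along matches): GGMMRG.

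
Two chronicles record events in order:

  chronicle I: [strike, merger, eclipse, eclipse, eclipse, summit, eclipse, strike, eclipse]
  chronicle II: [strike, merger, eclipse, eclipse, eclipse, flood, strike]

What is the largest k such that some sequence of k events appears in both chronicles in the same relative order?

Match strike [1,1] → merger [2,2] → eclipse [3,3] → eclipse [4,4] → eclipse [5,5] → strike [8,7] — 6 events in the same relative order in both, and the DP table's final entry dp[9][7] is also 6, so no common subsequence is longer.

6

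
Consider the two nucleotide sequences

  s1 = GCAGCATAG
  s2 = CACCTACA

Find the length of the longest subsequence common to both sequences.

One common subsequence of length 5: C (s1 #2, s2 #1); then A (s1 #3, s2 #2); then C (s1 #5, s2 #4); then A (s1 #6, s2 #6); then A (s1 #8, s2 #8). Since dp[9][8] = 5, nothing longer is possible.

5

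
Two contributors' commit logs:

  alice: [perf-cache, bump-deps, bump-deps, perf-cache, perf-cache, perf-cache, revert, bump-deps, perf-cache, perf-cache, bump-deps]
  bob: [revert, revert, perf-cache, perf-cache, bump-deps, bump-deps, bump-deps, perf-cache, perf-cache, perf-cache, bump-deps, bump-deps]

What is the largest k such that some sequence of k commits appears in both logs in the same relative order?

Pick perf-cache at alice[1]=bob[4], then bump-deps at alice[2]=bob[6], then bump-deps at alice[3]=bob[7], then perf-cache at alice[4]=bob[8], then perf-cache at alice[5]=bob[9], then perf-cache at alice[6]=bob[10], then bump-deps at alice[8]=bob[11], then bump-deps at alice[11]=bob[12]; all 8 commits appear in both, in order. The LCS DP gives dp[11][12] = 8, so this is optimal.

8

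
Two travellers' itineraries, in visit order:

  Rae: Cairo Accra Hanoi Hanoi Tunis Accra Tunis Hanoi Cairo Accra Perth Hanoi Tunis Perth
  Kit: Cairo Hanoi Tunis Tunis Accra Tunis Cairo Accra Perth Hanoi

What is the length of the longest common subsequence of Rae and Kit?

Taking Cairo at Rae[1]=Kit[1], then Hanoi at Rae[3]=Kit[2], then Tunis at Rae[5]=Kit[4], then Accra at Rae[6]=Kit[5], then Tunis at Rae[7]=Kit[6], then Cairo at Rae[9]=Kit[7], then Accra at Rae[10]=Kit[8], then Perth at Rae[11]=Kit[9], then Hanoi at Rae[12]=Kit[10] gives a common subsequence of length 9, and the DP table's final entry dp[14][10] is also 9, so no common subsequence is longer.

9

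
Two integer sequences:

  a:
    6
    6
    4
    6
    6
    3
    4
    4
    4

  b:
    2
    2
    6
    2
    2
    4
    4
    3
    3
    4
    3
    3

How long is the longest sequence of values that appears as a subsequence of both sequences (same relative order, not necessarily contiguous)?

4

One common subsequence of length 4: 6 [1,3], then 4 [3,7], then 3 [6,9], then 4 [7,10]. The LCS DP gives dp[9][12] = 4, so this is optimal.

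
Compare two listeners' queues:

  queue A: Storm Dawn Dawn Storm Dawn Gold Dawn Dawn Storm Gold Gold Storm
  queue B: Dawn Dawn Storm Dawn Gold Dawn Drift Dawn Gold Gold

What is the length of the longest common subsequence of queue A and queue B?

Taking Dawn at queue A[2]=queue B[1], then Dawn at queue A[3]=queue B[2], then Storm at queue A[4]=queue B[3], then Dawn at queue A[5]=queue B[4], then Gold at queue A[6]=queue B[5], then Dawn at queue A[7]=queue B[6], then Dawn at queue A[8]=queue B[8], then Gold at queue A[10]=queue B[9], then Gold at queue A[11]=queue B[10] gives a common subsequence of length 9. The LCS DP gives dp[12][10] = 9, so this is optimal.

9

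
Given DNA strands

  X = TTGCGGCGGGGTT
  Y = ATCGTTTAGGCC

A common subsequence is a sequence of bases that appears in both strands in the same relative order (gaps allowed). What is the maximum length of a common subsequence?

5

One common subsequence of length 5: T at X[1]=Y[6]; then T at X[2]=Y[7]; then G at X[3]=Y[10]; then C at X[4]=Y[11]; then C at X[7]=Y[12]. dp[13][12] = 5 confirms this is the maximum.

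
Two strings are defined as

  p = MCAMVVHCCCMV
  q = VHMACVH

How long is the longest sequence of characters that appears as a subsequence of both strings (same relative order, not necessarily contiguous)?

4

Taking M [1,3]; then C [2,5]; then V [6,6]; then H [7,7] gives a common subsequence of length 4. The LCS DP gives dp[12][7] = 4, so this is optimal.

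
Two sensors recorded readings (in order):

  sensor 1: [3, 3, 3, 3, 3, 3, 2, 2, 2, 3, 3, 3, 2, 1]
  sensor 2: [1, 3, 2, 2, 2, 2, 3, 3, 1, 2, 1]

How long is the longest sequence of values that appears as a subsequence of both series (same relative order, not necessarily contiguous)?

Taking 3 at sensor 1[1]=sensor 2[2], then 2 at sensor 1[7]=sensor 2[4], then 2 at sensor 1[8]=sensor 2[5], then 2 at sensor 1[9]=sensor 2[6], then 3 at sensor 1[10]=sensor 2[7], then 3 at sensor 1[11]=sensor 2[8], then 2 at sensor 1[13]=sensor 2[10], then 1 at sensor 1[14]=sensor 2[11] gives a common subsequence of length 8, and the DP table's final entry dp[14][11] is also 8, so no common subsequence is longer.

8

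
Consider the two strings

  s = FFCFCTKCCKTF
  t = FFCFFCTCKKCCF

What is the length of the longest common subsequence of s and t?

10

One common subsequence of length 10: F at s[1]=t[1], F at s[2]=t[2], C at s[3]=t[3], F at s[4]=t[5], C at s[5]=t[6], T at s[6]=t[7], K at s[7]=t[10], C at s[8]=t[11], C at s[9]=t[12], F at s[12]=t[13]. dp[12][13] = 10 confirms this is the maximum.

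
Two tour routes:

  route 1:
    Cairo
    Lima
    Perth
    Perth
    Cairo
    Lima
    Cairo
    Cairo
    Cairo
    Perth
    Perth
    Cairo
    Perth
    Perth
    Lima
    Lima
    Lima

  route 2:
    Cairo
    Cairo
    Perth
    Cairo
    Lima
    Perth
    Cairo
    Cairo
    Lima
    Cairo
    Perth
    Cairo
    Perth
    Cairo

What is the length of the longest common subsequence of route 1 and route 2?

10

Pick Cairo at route 1[1]=route 2[2]; then Perth at route 1[4]=route 2[3]; then Cairo at route 1[5]=route 2[4]; then Lima at route 1[6]=route 2[5]; then Cairo at route 1[7]=route 2[7]; then Cairo at route 1[8]=route 2[8]; then Cairo at route 1[9]=route 2[10]; then Perth at route 1[10]=route 2[11]; then Perth at route 1[11]=route 2[13]; then Cairo at route 1[12]=route 2[14]; all 10 stops appear in both, in order, and the DP table's final entry dp[17][14] is also 10, so no common subsequence is longer.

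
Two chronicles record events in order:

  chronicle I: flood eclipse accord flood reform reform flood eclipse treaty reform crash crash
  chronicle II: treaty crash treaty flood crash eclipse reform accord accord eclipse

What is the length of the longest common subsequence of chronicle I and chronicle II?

4

Taking flood (chronicle I #1, chronicle II #4), eclipse (chronicle I #2, chronicle II #6), accord (chronicle I #3, chronicle II #9), eclipse (chronicle I #8, chronicle II #10) gives a common subsequence of length 4. dp[12][10] = 4 confirms this is the maximum.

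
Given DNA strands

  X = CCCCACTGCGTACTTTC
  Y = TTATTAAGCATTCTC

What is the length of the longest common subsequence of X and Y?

One common subsequence of length 9: A (X #5, Y #3) → T (X #7, Y #5) → G (X #8, Y #8) → C (X #9, Y #9) → A (X #12, Y #10) → T (X #14, Y #11) → T (X #15, Y #12) → T (X #16, Y #14) → C (X #17, Y #15), and the DP table's final entry dp[17][15] is also 9, so no common subsequence is longer.

9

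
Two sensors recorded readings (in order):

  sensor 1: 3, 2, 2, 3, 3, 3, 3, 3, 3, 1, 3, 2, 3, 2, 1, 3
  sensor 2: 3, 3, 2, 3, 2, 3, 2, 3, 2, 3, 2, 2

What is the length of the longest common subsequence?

One common subsequence of length 8: 3 (sensor 1 #1, sensor 2 #2) → 2 (sensor 1 #2, sensor 2 #3) → 2 (sensor 1 #3, sensor 2 #5) → 3 (sensor 1 #4, sensor 2 #6) → 3 (sensor 1 #5, sensor 2 #8) → 3 (sensor 1 #11, sensor 2 #10) → 2 (sensor 1 #12, sensor 2 #11) → 2 (sensor 1 #14, sensor 2 #12). Since dp[16][12] = 8, nothing longer is possible.

8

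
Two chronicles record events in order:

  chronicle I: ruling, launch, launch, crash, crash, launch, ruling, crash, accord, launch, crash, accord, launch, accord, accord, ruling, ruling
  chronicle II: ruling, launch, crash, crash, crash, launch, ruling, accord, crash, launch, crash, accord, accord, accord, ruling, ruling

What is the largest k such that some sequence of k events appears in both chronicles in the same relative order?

One common subsequence of length 14: ruling [1,1]; then launch [2,2]; then crash [4,4]; then crash [5,5]; then launch [6,6]; then ruling [7,7]; then crash [8,9]; then launch [10,10]; then crash [11,11]; then accord [12,12]; then accord [14,13]; then accord [15,14]; then ruling [16,15]; then ruling [17,16]. Since dp[17][16] = 14, nothing longer is possible.

14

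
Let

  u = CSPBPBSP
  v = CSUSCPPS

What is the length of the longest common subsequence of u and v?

Let dp[i][j] be the LCS length of the first i characters of u and the first j characters of v. dp[i][j] = dp[i-1][j-1]+1 when the i-th and j-th characters match, else max(dp[i-1][j], dp[i][j-1]).
    ·  C  S  U  S  C  P  P  S
 ·  0  0  0  0  0  0  0  0  0
 C  0  1  1  1  1  1  1  1  1
 S  0  1  2  2  2  2  2  2  2
 P  0  1  2  2  2  2  3  3  3
 B  0  1  2  2  2  2  3  3  3
 P  0  1  2  2  2  2  3  4  4
 B  0  1  2  2  2  2  3  4  4
 S  0  1  2  2  3  3  3  4  5
 P  0  1  2  2  3  3  4  4  5
dp[8][8] = 5. One LCS (by backtracking along matches): CSPPS.

5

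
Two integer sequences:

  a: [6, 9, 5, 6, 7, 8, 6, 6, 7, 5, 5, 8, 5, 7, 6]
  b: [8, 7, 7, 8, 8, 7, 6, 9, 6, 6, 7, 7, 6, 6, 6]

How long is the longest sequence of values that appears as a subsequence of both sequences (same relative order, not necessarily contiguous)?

7

One common subsequence of length 7: 6 [1,7], 9 [2,8], 6 [4,10], 7 [5,12], 6 [7,13], 6 [8,14], 6 [15,15]. dp[15][15] = 7 confirms this is the maximum.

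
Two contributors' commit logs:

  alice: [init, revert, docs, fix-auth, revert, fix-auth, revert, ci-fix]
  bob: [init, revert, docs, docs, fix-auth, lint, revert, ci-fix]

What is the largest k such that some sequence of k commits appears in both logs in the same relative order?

Taking init (alice #1, bob #1), then revert (alice #2, bob #2), then docs (alice #3, bob #4), then fix-auth (alice #4, bob #5), then revert (alice #7, bob #7), then ci-fix (alice #8, bob #8) gives a common subsequence of length 6. dp[8][8] = 6 confirms this is the maximum.

6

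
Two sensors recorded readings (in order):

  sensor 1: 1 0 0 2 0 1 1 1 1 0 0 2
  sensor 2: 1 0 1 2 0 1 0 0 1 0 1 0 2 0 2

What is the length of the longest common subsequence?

10

Taking 1 at sensor 1[1]=sensor 2[1], 0 at sensor 1[2]=sensor 2[2], 2 at sensor 1[4]=sensor 2[4], 0 at sensor 1[5]=sensor 2[5], 1 at sensor 1[6]=sensor 2[6], 1 at sensor 1[7]=sensor 2[9], 1 at sensor 1[9]=sensor 2[11], 0 at sensor 1[10]=sensor 2[12], 0 at sensor 1[11]=sensor 2[14], 2 at sensor 1[12]=sensor 2[15] gives a common subsequence of length 10. The LCS DP gives dp[12][15] = 10, so this is optimal.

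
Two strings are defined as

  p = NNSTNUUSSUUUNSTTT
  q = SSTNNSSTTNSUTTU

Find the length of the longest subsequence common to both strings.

9

Pick N [1,4] → N [2,5] → S [3,7] → T [4,9] → N [5,10] → S [9,11] → U [12,12] → T [15,13] → T [16,14]; all 9 characters appear in both, in order, and the DP table's final entry dp[17][15] is also 9, so no common subsequence is longer.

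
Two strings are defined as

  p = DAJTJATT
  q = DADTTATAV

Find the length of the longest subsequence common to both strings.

5

Let dp[i][j] be the LCS length of the first i characters of p and the first j characters of q. dp[i][j] = dp[i-1][j-1]+1 when the i-th and j-th characters match, else max(dp[i-1][j], dp[i][j-1]).
    ·  D  A  D  T  T  A  T  A  V
 ·  0  0  0  0  0  0  0  0  0  0
 D  0  1  1  1  1  1  1  1  1  1
 A  0  1  2  2  2  2  2  2  2  2
 J  0  1  2  2  2  2  2  2  2  2
 T  0  1  2  2  3  3  3  3  3  3
 J  0  1  2  2  3  3  3  3  3  3
 A  0  1  2  2  3  3  4  4  4  4
 T  0  1  2  2  3  4  4  5  5  5
 T  0  1  2  2  3  4  4  5  5  5
dp[8][9] = 5. One LCS (by backtracking along matches): DATAT.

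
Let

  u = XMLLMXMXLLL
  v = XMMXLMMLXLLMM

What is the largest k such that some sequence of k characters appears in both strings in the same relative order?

Taking X [1,1] → M [2,3] → L [4,5] → M [5,6] → M [7,7] → X [8,9] → L [9,10] → L [10,11] gives a common subsequence of length 8, and the DP table's final entry dp[11][13] is also 8, so no common subsequence is longer.

8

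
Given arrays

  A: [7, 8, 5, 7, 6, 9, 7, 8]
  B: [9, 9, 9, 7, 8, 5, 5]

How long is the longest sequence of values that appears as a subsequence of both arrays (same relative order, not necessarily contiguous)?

Let dp[i][j] be the LCS length of the first i values of A and the first j values of B. dp[i][j] = dp[i-1][j-1]+1 when the i-th and j-th values match, else max(dp[i-1][j], dp[i][j-1]).
    ·  9  9  9  7  8  5  5
 ·  0  0  0  0  0  0  0  0
 7  0  0  0  0  1  1  1  1
 8  0  0  0  0  1  2  2  2
 5  0  0  0  0  1  2  3  3
 7  0  0  0  0  1  2  3  3
 6  0  0  0  0  1  2  3  3
 9  0  1  1  1  1  2  3  3
 7  0  1  1  1  2  2  3  3
 8  0  1  1  1  2  3  3  3
dp[8][7] = 3. One LCS (by backtracking along matches): 7, 8, 5.

3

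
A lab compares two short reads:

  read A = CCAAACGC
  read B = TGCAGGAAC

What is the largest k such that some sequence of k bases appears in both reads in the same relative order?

One common subsequence of length 5: C [2,3]; then A [3,4]; then A [4,7]; then A [5,8]; then C [8,9]. dp[8][9] = 5 confirms this is the maximum.

5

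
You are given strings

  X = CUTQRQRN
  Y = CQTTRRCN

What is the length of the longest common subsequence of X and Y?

5

Let dp[i][j] be the LCS length of the first i characters of X and the first j characters of Y. dp[i][j] = dp[i-1][j-1]+1 when the i-th and j-th characters match, else max(dp[i-1][j], dp[i][j-1]).
    ·  C  Q  T  T  R  R  C  N
 ·  0  0  0  0  0  0  0  0  0
 C  0  1  1  1  1  1  1  1  1
 U  0  1  1  1  1  1  1  1  1
 T  0  1  1  2  2  2  2  2  2
 Q  0  1  2  2  2  2  2  2  2
 R  0  1  2  2  2  3  3  3  3
 Q  0  1  2  2  2  3  3  3  3
 R  0  1  2  2  2  3  4  4  4
 N  0  1  2  2  2  3  4  4  5
dp[8][8] = 5. One LCS (by backtracking along matches): CTRRN.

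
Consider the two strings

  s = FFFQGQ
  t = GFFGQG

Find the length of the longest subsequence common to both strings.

Let dp[i][j] be the LCS length of the first i characters of s and the first j characters of t. dp[i][j] = dp[i-1][j-1]+1 when the i-th and j-th characters match, else max(dp[i-1][j], dp[i][j-1]).
    ·  G  F  F  G  Q  G
 ·  0  0  0  0  0  0  0
 F  0  0  1  1  1  1  1
 F  0  0  1  2  2  2  2
 F  0  0  1  2  2  2  2
 Q  0  0  1  2  2  3  3
 G  0  1  1  2  3  3  4
 Q  0  1  1  2  3  4  4
dp[6][6] = 4. One LCS (by backtracking along matches): FFQG.

4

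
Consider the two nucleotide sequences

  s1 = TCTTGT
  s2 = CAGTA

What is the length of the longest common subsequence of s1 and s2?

3

Match C at s1[2]=s2[1], G at s1[5]=s2[3], T at s1[6]=s2[4] — 3 bases in the same relative order in both, and the DP table's final entry dp[6][5] is also 3, so no common subsequence is longer.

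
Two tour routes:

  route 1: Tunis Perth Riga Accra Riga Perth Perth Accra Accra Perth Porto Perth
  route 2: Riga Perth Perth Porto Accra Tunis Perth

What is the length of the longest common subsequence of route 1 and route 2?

Pick Riga [5,1], then Perth [6,2], then Perth [7,3], then Accra [8,5], then Perth [12,7]; all 5 stops appear in both, in order. The LCS DP gives dp[12][7] = 5, so this is optimal.

5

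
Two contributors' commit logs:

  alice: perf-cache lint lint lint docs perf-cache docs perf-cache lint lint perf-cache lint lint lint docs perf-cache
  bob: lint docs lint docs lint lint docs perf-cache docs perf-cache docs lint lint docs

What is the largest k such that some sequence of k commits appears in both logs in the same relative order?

Match lint [2,3] → lint [3,5] → lint [4,6] → docs [5,7] → perf-cache [6,8] → docs [7,9] → perf-cache [8,10] → lint [13,12] → lint [14,13] → docs [15,14] — 10 commits in the same relative order in both. dp[16][14] = 10 confirms this is the maximum.

10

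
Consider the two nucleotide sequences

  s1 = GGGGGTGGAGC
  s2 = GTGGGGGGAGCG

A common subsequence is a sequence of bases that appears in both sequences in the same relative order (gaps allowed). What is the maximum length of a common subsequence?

One common subsequence of length 10: G [1,1] → G [2,3] → G [3,4] → G [4,5] → G [5,6] → G [7,7] → G [8,8] → A [9,9] → G [10,10] → C [11,11]. Since dp[11][12] = 10, nothing longer is possible.

10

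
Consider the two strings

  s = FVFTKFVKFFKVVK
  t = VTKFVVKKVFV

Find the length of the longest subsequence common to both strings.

9

Pick V (s #2, t #1) → T (s #4, t #2) → K (s #5, t #3) → F (s #6, t #4) → V (s #7, t #6) → K (s #8, t #7) → K (s #11, t #8) → V (s #12, t #9) → V (s #13, t #11); all 9 characters appear in both, in order. The LCS DP gives dp[14][11] = 9, so this is optimal.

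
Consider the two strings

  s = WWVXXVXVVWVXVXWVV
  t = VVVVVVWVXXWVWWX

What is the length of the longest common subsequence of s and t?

Pick V (s #3, t #3) → V (s #6, t #4) → V (s #8, t #5) → V (s #9, t #6) → W (s #10, t #7) → V (s #11, t #8) → X (s #12, t #9) → X (s #14, t #10) → W (s #15, t #11) → V (s #16, t #12); all 10 characters appear in both, in order. Since dp[17][15] = 10, nothing longer is possible.

10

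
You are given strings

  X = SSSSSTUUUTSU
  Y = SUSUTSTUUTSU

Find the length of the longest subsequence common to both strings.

9

Pick S [1,1], then S [2,3], then S [5,6], then T [6,7], then U [8,8], then U [9,9], then T [10,10], then S [11,11], then U [12,12]; all 9 characters appear in both, in order, and the DP table's final entry dp[12][12] is also 9, so no common subsequence is longer.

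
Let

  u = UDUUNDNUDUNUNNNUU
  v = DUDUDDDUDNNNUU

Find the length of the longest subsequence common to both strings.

11

Taking U at u[1]=v[2]; then D at u[2]=v[3]; then U at u[3]=v[4]; then D at u[6]=v[7]; then U at u[8]=v[8]; then D at u[9]=v[9]; then N at u[13]=v[10]; then N at u[14]=v[11]; then N at u[15]=v[12]; then U at u[16]=v[13]; then U at u[17]=v[14] gives a common subsequence of length 11. The LCS DP gives dp[17][14] = 11, so this is optimal.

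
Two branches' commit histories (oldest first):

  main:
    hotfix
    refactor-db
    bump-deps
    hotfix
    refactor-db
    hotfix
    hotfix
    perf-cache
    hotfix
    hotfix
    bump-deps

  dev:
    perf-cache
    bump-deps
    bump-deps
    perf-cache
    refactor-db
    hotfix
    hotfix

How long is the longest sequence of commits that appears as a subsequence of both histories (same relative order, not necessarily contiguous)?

One common subsequence of length 4: bump-deps [3,3], refactor-db [5,5], hotfix [9,6], hotfix [10,7], and the DP table's final entry dp[11][7] is also 4, so no common subsequence is longer.

4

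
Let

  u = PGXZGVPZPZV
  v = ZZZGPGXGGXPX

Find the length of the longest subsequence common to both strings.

Let dp[i][j] be the LCS length of the first i characters of u and the first j characters of v. dp[i][j] = dp[i-1][j-1]+1 when the i-th and j-th characters match, else max(dp[i-1][j], dp[i][j-1]).
    ·  Z  Z  Z  G  P  G  X  G  G  X  P  X
 ·  0  0  0  0  0  0  0  0  0  0  0  0  0
 P  0  0  0  0  0  1  1  1  1  1  1  1  1
 G  0  0  0  0  1  1  2  2  2  2  2  2  2
 X  0  0  0  0  1  1  2  3  3  3  3  3  3
 Z  0  1  1  1  1  1  2  3  3  3  3  3  3
 G  0  1  1  1  2  2  2  3  4  4  4  4  4
 V  0  1  1  1  2  2  2  3  4  4  4  4  4
 P  0  1  1  1  2  3  3  3  4  4  4  5  5
 Z  0  1  2  2  2  3  3  3  4  4  4  5  5
 P  0  1  2  2  2  3  3  3  4  4  4  5  5
 Z  0  1  2  3  3  3  3  3  4  4  4  5  5
 V  0  1  2  3  3  3  3  3  4  4  4  5  5
dp[11][12] = 5. One LCS (by backtracking along matches): PGXGP.

5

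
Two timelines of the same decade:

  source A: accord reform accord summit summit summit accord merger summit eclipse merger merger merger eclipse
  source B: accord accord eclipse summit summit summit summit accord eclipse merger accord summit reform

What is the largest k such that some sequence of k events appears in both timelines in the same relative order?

Match accord [1,1]; then accord [3,2]; then summit [4,5]; then summit [5,6]; then summit [6,7]; then accord [7,8]; then merger [8,10]; then summit [9,12] — 8 events in the same relative order in both. Since dp[14][13] = 8, nothing longer is possible.

8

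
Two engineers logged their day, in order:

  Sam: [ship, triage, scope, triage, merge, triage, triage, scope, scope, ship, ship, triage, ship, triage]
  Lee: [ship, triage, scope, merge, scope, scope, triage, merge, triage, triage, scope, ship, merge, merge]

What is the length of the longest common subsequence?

9

One common subsequence of length 9: ship [1,1] → triage [2,2] → scope [3,6] → triage [4,7] → merge [5,8] → triage [6,9] → triage [7,10] → scope [9,11] → ship [10,12]. Since dp[14][14] = 9, nothing longer is possible.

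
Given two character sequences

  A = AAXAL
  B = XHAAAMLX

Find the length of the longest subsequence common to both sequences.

Let dp[i][j] be the LCS length of the first i characters of A and the first j characters of B. dp[i][j] = dp[i-1][j-1]+1 when the i-th and j-th characters match, else max(dp[i-1][j], dp[i][j-1]).
    ·  X  H  A  A  A  M  L  X
 ·  0  0  0  0  0  0  0  0  0
 A  0  0  0  1  1  1  1  1  1
 A  0  0  0  1  2  2  2  2  2
 X  0  1  1  1  2  2  2  2  3
 A  0  1  1  2  2  3  3  3  3
 L  0  1  1  2  2  3  3  4  4
dp[5][8] = 4. One LCS (by backtracking along matches): AAAL.

4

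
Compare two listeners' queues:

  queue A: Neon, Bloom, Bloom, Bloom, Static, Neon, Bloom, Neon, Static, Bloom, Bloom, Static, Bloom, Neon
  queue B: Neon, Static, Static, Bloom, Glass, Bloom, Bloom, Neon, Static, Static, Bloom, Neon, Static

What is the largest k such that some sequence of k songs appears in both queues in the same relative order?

Pick Neon at queue A[1]=queue B[1] → Bloom at queue A[2]=queue B[4] → Bloom at queue A[4]=queue B[6] → Bloom at queue A[7]=queue B[7] → Neon at queue A[8]=queue B[8] → Static at queue A[9]=queue B[9] → Static at queue A[12]=queue B[10] → Bloom at queue A[13]=queue B[11] → Neon at queue A[14]=queue B[12]; all 9 songs appear in both, in order. The LCS DP gives dp[14][13] = 9, so this is optimal.

9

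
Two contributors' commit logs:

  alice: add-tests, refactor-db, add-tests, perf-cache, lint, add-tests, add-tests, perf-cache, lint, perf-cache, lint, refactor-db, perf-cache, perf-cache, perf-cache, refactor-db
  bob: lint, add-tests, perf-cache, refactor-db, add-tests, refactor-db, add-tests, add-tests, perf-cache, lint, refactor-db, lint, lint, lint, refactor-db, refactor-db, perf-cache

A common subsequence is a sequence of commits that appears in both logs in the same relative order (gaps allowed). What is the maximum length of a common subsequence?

One common subsequence of length 10: add-tests at alice[1]=bob[2]; then refactor-db at alice[2]=bob[4]; then add-tests at alice[3]=bob[5]; then add-tests at alice[6]=bob[7]; then add-tests at alice[7]=bob[8]; then perf-cache at alice[8]=bob[9]; then lint at alice[9]=bob[13]; then lint at alice[11]=bob[14]; then refactor-db at alice[12]=bob[16]; then perf-cache at alice[15]=bob[17], and the DP table's final entry dp[16][17] is also 10, so no common subsequence is longer.

10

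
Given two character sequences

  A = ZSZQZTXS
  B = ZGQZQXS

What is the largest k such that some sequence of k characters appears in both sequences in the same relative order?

5

One common subsequence of length 5: Z at A[1]=B[1], Z at A[3]=B[4], Q at A[4]=B[5], X at A[7]=B[6], S at A[8]=B[7]. dp[8][7] = 5 confirms this is the maximum.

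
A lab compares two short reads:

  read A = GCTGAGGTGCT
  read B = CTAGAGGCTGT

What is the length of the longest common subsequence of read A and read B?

Match C (read A #2, read B #1) → T (read A #3, read B #2) → G (read A #4, read B #4) → A (read A #5, read B #5) → G (read A #6, read B #6) → G (read A #7, read B #7) → T (read A #8, read B #9) → G (read A #9, read B #10) → T (read A #11, read B #11) — 9 bases in the same relative order in both. Since dp[11][11] = 9, nothing longer is possible.

9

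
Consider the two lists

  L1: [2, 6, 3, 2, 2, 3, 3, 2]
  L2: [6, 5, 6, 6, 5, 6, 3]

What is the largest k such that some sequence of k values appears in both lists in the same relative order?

2

One common subsequence of length 2: 6 at L1[2]=L2[6], 3 at L1[7]=L2[7]. The LCS DP gives dp[8][7] = 2, so this is optimal.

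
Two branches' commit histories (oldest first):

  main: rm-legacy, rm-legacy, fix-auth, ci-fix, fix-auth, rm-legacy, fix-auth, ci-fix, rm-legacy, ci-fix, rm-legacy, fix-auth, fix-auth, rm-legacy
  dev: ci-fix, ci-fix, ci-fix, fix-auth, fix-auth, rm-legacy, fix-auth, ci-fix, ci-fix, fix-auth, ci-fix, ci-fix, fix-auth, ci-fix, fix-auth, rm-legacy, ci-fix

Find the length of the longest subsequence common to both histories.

9

Pick rm-legacy (main #2, dev #6) → fix-auth (main #3, dev #7) → ci-fix (main #4, dev #9) → fix-auth (main #7, dev #10) → ci-fix (main #8, dev #11) → ci-fix (main #10, dev #12) → fix-auth (main #12, dev #13) → fix-auth (main #13, dev #15) → rm-legacy (main #14, dev #16); all 9 commits appear in both, in order. The LCS DP gives dp[14][17] = 9, so this is optimal.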